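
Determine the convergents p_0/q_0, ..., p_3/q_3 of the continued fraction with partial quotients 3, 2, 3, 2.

3/1, 7/2, 24/7, 55/16

Using the convergent recurrence p_i = a_i*p_{i-1} + p_{i-2}, q_i = a_i*q_{i-1} + q_{i-2} with p_{-2}=0, p_{-1}=1, q_{-2}=1, q_{-1}=0:
  i=0: a_0=3, p_0 = 3*1 + 0 = 3, q_0 = 3*0 + 1 = 1.
  i=1: a_1=2, p_1 = 2*3 + 1 = 7, q_1 = 2*1 + 0 = 2.
  i=2: a_2=3, p_2 = 3*7 + 3 = 24, q_2 = 3*2 + 1 = 7.
  i=3: a_3=2, p_3 = 2*24 + 7 = 55, q_3 = 2*7 + 2 = 16.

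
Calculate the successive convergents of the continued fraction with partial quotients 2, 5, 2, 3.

Using the convergent recurrence p_i = a_i*p_{i-1} + p_{i-2}, q_i = a_i*q_{i-1} + q_{i-2} with p_{-2}=0, p_{-1}=1, q_{-2}=1, q_{-1}=0:
  i=0: a_0=2, p_0 = 2*1 + 0 = 2, q_0 = 2*0 + 1 = 1.
  i=1: a_1=5, p_1 = 5*2 + 1 = 11, q_1 = 5*1 + 0 = 5.
  i=2: a_2=2, p_2 = 2*11 + 2 = 24, q_2 = 2*5 + 1 = 11.
  i=3: a_3=3, p_3 = 3*24 + 11 = 83, q_3 = 3*11 + 5 = 38.

2/1, 11/5, 24/11, 83/38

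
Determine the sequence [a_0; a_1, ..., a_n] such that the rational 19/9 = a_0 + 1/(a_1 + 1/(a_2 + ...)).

[2; 9]

Run the Euclidean algorithm on 19 and 9; the successive quotients are the partial quotients a_0, a_1, ... (each step inverts the fractional part left over by the previous one):
  19 = 2*9 + 1, so a_0 = 2.
  9 = 9*1 + 0, so a_1 = 9.
The remainder reaches 0 after 2 divisions, so the expansion has 2 partial quotients, read off in order.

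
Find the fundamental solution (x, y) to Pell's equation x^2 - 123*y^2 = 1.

First expand sqrt(123) as a continued fraction. With x_i = (sqrt(123) + m_i)/d_i and (m_0, d_0) = (0, 1): a_0 = floor(sqrt(123)) = 11, since 11^2 = 121 <= 123 < 144 = 12^2.
Iterate m_{i+1} = d_i*a_i - m_i, d_{i+1} = (123 - m_{i+1}^2)/d_i, a_{i+1} = floor((a_0 + m_{i+1})/d_{i+1}):
  m_1 = 1*11 - 0 = 11, d_1 = (123 - 11^2)/1 = 2/1 = 2, a_1 = floor((11 + 11)/2) = 11.
  m_2 = 2*11 - 11 = 11, d_2 = (123 - 11^2)/2 = 2/2 = 1, a_2 = floor((11 + 11)/1) = 22.
  m_3 = 1*22 - 11 = 11, d_3 = (123 - 11^2)/1 = 2/1 = 2: (m_3, d_3) = (m_1, d_1) = (11, 2), so from here the quotients repeat a_1, a_2; the period length is 2.
So sqrt(123) = [11; (11, 22)] with period length k = 2.
k is even, so the fundamental solution of x^2 - 123y^2 = 1 is (p_{k-1}, q_{k-1}) = (p_1, q_1); compute convergents through index 1.
Convergents (p_i = a_i*p_{i-1} + p_{i-2}, q_i = a_i*q_{i-1} + q_{i-2} with p_{-2}=0, p_{-1}=1, q_{-2}=1, q_{-1}=0):
  i=0: a_0=11, p_0 = 11*1 + 0 = 11, q_0 = 11*0 + 1 = 1.
  i=1: a_1=11, p_1 = 11*11 + 1 = 122, q_1 = 11*1 + 0 = 11.
Check: 122^2 - 123*11^2 = 14884 - 14883 = 1, so (x, y) = (122, 11) solves the equation, and by the theorem it is the least positive solution.

(x, y) = (122, 11)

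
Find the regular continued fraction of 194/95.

Run the Euclidean algorithm on 194 and 95; the successive quotients are the partial quotients a_0, a_1, ... (each step inverts the fractional part left over by the previous one):
  194 = 2*95 + 4, so a_0 = 2.
  95 = 23*4 + 3, so a_1 = 23.
  4 = 1*3 + 1, so a_2 = 1.
  3 = 3*1 + 0, so a_3 = 3.
The remainder reaches 0 after 4 divisions, so the expansion has 4 partial quotients, read off in order.

[2; 23, 1, 3]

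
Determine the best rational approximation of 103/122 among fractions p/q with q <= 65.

38/45

Expand x = 103/122 as a continued fraction with the Euclidean algorithm:
  103 = 0*122 + 103, so a_0 = 0.
  122 = 1*103 + 19, so a_1 = 1.
  103 = 5*19 + 8, so a_2 = 5.
  19 = 2*8 + 3, so a_3 = 2.
  8 = 2*3 + 2, so a_4 = 2.
  3 = 1*2 + 1, so a_5 = 1.
  2 = 2*1 + 0, so a_6 = 2.
so x = [0; 1, 5, 2, 2, 1, 2].
Convergents (p_i = a_i*p_{i-1} + p_{i-2}, q_i = a_i*q_{i-1} + q_{i-2} with p_{-2}=0, p_{-1}=1, q_{-2}=1, q_{-1}=0), until the denominator exceeds 65:
  i=0: a_0=0, p_0 = 0*1 + 0 = 0, q_0 = 0*0 + 1 = 1.
  i=1: a_1=1, p_1 = 1*0 + 1 = 1, q_1 = 1*1 + 0 = 1.
  i=2: a_2=5, p_2 = 5*1 + 0 = 5, q_2 = 5*1 + 1 = 6.
  i=3: a_3=2, p_3 = 2*5 + 1 = 11, q_3 = 2*6 + 1 = 13.
  i=4: a_4=2, p_4 = 2*11 + 5 = 27, q_4 = 2*13 + 6 = 32.
  i=5: a_5=1, p_5 = 1*27 + 11 = 38, q_5 = 1*32 + 13 = 45.
  i=6: a_6=2, p_6 = 2*38 + 27 = 103, q_6 = 2*45 + 32 = 122.
q_6 = 122 > 65, so the last convergent with denominator <= 65 is p_5/q_5 = 38/45.
The closest fraction with denominator <= 65 is either p_5/q_5 or the intermediate fraction (k*p_5 + p_4)/(k*q_5 + q_4) with the largest k >= 1 whose denominator stays <= 65; these approach x as k grows, and every other convergent or intermediate fraction in range is farther away.
Largest k: floor((65 - q_4)/q_5) = floor((65 - 32)/45) = 0.
Since k = 0, no intermediate fraction beyond p_5/q_5 has denominator <= 65, so the convergent 38/45 is the closest (its error is |103*45 - 38*122|/(122*45) = 1/5490).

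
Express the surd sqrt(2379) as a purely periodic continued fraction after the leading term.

Write x_i = (sqrt(2379) + m_i)/d_i with (m_0, d_0) = (0, 1). a_0 = floor(sqrt(2379)) = 48, since 48^2 = 2304 <= 2379 < 2401 = 49^2.
Iterate m_{i+1} = d_i*a_i - m_i, d_{i+1} = (2379 - m_{i+1}^2)/d_i, a_{i+1} = floor((a_0 + m_{i+1})/d_{i+1}):
  m_1 = 1*48 - 0 = 48, d_1 = (2379 - 48^2)/1 = 75/1 = 75, a_1 = floor((48 + 48)/75) = 1.
  m_2 = 75*1 - 48 = 27, d_2 = (2379 - 27^2)/75 = 1650/75 = 22, a_2 = floor((48 + 27)/22) = 3.
  m_3 = 22*3 - 27 = 39, d_3 = (2379 - 39^2)/22 = 858/22 = 39, a_3 = floor((48 + 39)/39) = 2.
  m_4 = 39*2 - 39 = 39, d_4 = (2379 - 39^2)/39 = 858/39 = 22, a_4 = floor((48 + 39)/22) = 3.
  m_5 = 22*3 - 39 = 27, d_5 = (2379 - 27^2)/22 = 1650/22 = 75, a_5 = floor((48 + 27)/75) = 1.
  m_6 = 75*1 - 27 = 48, d_6 = (2379 - 48^2)/75 = 75/75 = 1, a_6 = floor((48 + 48)/1) = 96.
  m_7 = 1*96 - 48 = 48, d_7 = (2379 - 48^2)/1 = 75/1 = 75: (m_7, d_7) = (m_1, d_1) = (48, 75), so from here the quotients repeat a_1, ..., a_6; the period length is 6.
Hence the expansion of sqrt(2379) is a_0 = 48 followed by the repeating block 1, 3, 2, 3, 1, 96 (period 6).

[48; (1, 3, 2, 3, 1, 96)]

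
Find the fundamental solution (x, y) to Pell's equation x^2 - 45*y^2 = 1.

(x, y) = (161, 24)

First expand sqrt(45) as a continued fraction. With x_i = (sqrt(45) + m_i)/d_i and (m_0, d_0) = (0, 1): a_0 = floor(sqrt(45)) = 6, since 6^2 = 36 <= 45 < 49 = 7^2.
Iterate m_{i+1} = d_i*a_i - m_i, d_{i+1} = (45 - m_{i+1}^2)/d_i, a_{i+1} = floor((a_0 + m_{i+1})/d_{i+1}):
  m_1 = 1*6 - 0 = 6, d_1 = (45 - 6^2)/1 = 9/1 = 9, a_1 = floor((6 + 6)/9) = 1.
  m_2 = 9*1 - 6 = 3, d_2 = (45 - 3^2)/9 = 36/9 = 4, a_2 = floor((6 + 3)/4) = 2.
  m_3 = 4*2 - 3 = 5, d_3 = (45 - 5^2)/4 = 20/4 = 5, a_3 = floor((6 + 5)/5) = 2.
  m_4 = 5*2 - 5 = 5, d_4 = (45 - 5^2)/5 = 20/5 = 4, a_4 = floor((6 + 5)/4) = 2.
  m_5 = 4*2 - 5 = 3, d_5 = (45 - 3^2)/4 = 36/4 = 9, a_5 = floor((6 + 3)/9) = 1.
  m_6 = 9*1 - 3 = 6, d_6 = (45 - 6^2)/9 = 9/9 = 1, a_6 = floor((6 + 6)/1) = 12.
  m_7 = 1*12 - 6 = 6, d_7 = (45 - 6^2)/1 = 9/1 = 9: (m_7, d_7) = (m_1, d_1) = (6, 9), so from here the quotients repeat a_1, ..., a_6; the period length is 6.
So sqrt(45) = [6; (1, 2, 2, 2, 1, 12)] with period length k = 6.
k is even, so the fundamental solution of x^2 - 45y^2 = 1 is (p_{k-1}, q_{k-1}) = (p_5, q_5); compute convergents through index 5.
Convergents (p_i = a_i*p_{i-1} + p_{i-2}, q_i = a_i*q_{i-1} + q_{i-2} with p_{-2}=0, p_{-1}=1, q_{-2}=1, q_{-1}=0):
  i=0: a_0=6, p_0 = 6*1 + 0 = 6, q_0 = 6*0 + 1 = 1.
  i=1: a_1=1, p_1 = 1*6 + 1 = 7, q_1 = 1*1 + 0 = 1.
  i=2: a_2=2, p_2 = 2*7 + 6 = 20, q_2 = 2*1 + 1 = 3.
  i=3: a_3=2, p_3 = 2*20 + 7 = 47, q_3 = 2*3 + 1 = 7.
  i=4: a_4=2, p_4 = 2*47 + 20 = 114, q_4 = 2*7 + 3 = 17.
  i=5: a_5=1, p_5 = 1*114 + 47 = 161, q_5 = 1*17 + 7 = 24.
Check: 161^2 - 45*24^2 = 25921 - 25920 = 1, so (x, y) = (161, 24) solves the equation, and by the theorem it is the least positive solution.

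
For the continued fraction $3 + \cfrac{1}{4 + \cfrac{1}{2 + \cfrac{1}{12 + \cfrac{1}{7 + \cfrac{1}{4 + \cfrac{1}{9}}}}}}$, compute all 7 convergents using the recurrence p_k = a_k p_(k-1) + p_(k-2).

3/1, 13/4, 29/9, 361/112, 2556/793, 10585/3284, 97821/30349

Using the convergent recurrence p_i = a_i*p_{i-1} + p_{i-2}, q_i = a_i*q_{i-1} + q_{i-2} with p_{-2}=0, p_{-1}=1, q_{-2}=1, q_{-1}=0:
  i=0: a_0=3, p_0 = 3*1 + 0 = 3, q_0 = 3*0 + 1 = 1.
  i=1: a_1=4, p_1 = 4*3 + 1 = 13, q_1 = 4*1 + 0 = 4.
  i=2: a_2=2, p_2 = 2*13 + 3 = 29, q_2 = 2*4 + 1 = 9.
  i=3: a_3=12, p_3 = 12*29 + 13 = 361, q_3 = 12*9 + 4 = 112.
  i=4: a_4=7, p_4 = 7*361 + 29 = 2556, q_4 = 7*112 + 9 = 793.
  i=5: a_5=4, p_5 = 4*2556 + 361 = 10585, q_5 = 4*793 + 112 = 3284.
  i=6: a_6=9, p_6 = 9*10585 + 2556 = 97821, q_6 = 9*3284 + 793 = 30349.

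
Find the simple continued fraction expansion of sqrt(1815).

[42; (1, 1, 1, 1, 13, 1, 1, 1, 1, 84)]

Write x_i = (sqrt(1815) + m_i)/d_i with (m_0, d_0) = (0, 1). a_0 = floor(sqrt(1815)) = 42, since 42^2 = 1764 <= 1815 < 1849 = 43^2.
Iterate m_{i+1} = d_i*a_i - m_i, d_{i+1} = (1815 - m_{i+1}^2)/d_i, a_{i+1} = floor((a_0 + m_{i+1})/d_{i+1}):
  m_1 = 1*42 - 0 = 42, d_1 = (1815 - 42^2)/1 = 51/1 = 51, a_1 = floor((42 + 42)/51) = 1.
  m_2 = 51*1 - 42 = 9, d_2 = (1815 - 9^2)/51 = 1734/51 = 34, a_2 = floor((42 + 9)/34) = 1.
  m_3 = 34*1 - 9 = 25, d_3 = (1815 - 25^2)/34 = 1190/34 = 35, a_3 = floor((42 + 25)/35) = 1.
  m_4 = 35*1 - 25 = 10, d_4 = (1815 - 10^2)/35 = 1715/35 = 49, a_4 = floor((42 + 10)/49) = 1.
  m_5 = 49*1 - 10 = 39, d_5 = (1815 - 39^2)/49 = 294/49 = 6, a_5 = floor((42 + 39)/6) = 13.
  m_6 = 6*13 - 39 = 39, d_6 = (1815 - 39^2)/6 = 294/6 = 49, a_6 = floor((42 + 39)/49) = 1.
  m_7 = 49*1 - 39 = 10, d_7 = (1815 - 10^2)/49 = 1715/49 = 35, a_7 = floor((42 + 10)/35) = 1.
  m_8 = 35*1 - 10 = 25, d_8 = (1815 - 25^2)/35 = 1190/35 = 34, a_8 = floor((42 + 25)/34) = 1.
  m_9 = 34*1 - 25 = 9, d_9 = (1815 - 9^2)/34 = 1734/34 = 51, a_9 = floor((42 + 9)/51) = 1.
  m_10 = 51*1 - 9 = 42, d_10 = (1815 - 42^2)/51 = 51/51 = 1, a_10 = floor((42 + 42)/1) = 84.
  m_11 = 1*84 - 42 = 42, d_11 = (1815 - 42^2)/1 = 51/1 = 51: (m_11, d_11) = (m_1, d_1) = (42, 51), so from here the quotients repeat a_1, ..., a_10; the period length is 10.
Hence the expansion of sqrt(1815) is a_0 = 42 followed by the repeating block 1, 1, 1, 1, 13, 1, 1, 1, 1, 84 (period 10).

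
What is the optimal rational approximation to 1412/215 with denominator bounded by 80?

Expand x = 1412/215 as a continued fraction with the Euclidean algorithm:
  1412 = 6*215 + 122, so a_0 = 6.
  215 = 1*122 + 93, so a_1 = 1.
  122 = 1*93 + 29, so a_2 = 1.
  93 = 3*29 + 6, so a_3 = 3.
  29 = 4*6 + 5, so a_4 = 4.
  6 = 1*5 + 1, so a_5 = 1.
  5 = 5*1 + 0, so a_6 = 5.
so x = [6; 1, 1, 3, 4, 1, 5].
Convergents (p_i = a_i*p_{i-1} + p_{i-2}, q_i = a_i*q_{i-1} + q_{i-2} with p_{-2}=0, p_{-1}=1, q_{-2}=1, q_{-1}=0), until the denominator exceeds 80:
  i=0: a_0=6, p_0 = 6*1 + 0 = 6, q_0 = 6*0 + 1 = 1.
  i=1: a_1=1, p_1 = 1*6 + 1 = 7, q_1 = 1*1 + 0 = 1.
  i=2: a_2=1, p_2 = 1*7 + 6 = 13, q_2 = 1*1 + 1 = 2.
  i=3: a_3=3, p_3 = 3*13 + 7 = 46, q_3 = 3*2 + 1 = 7.
  i=4: a_4=4, p_4 = 4*46 + 13 = 197, q_4 = 4*7 + 2 = 30.
  i=5: a_5=1, p_5 = 1*197 + 46 = 243, q_5 = 1*30 + 7 = 37.
  i=6: a_6=5, p_6 = 5*243 + 197 = 1412, q_6 = 5*37 + 30 = 215.
q_6 = 215 > 80, so the last convergent with denominator <= 80 is p_5/q_5 = 243/37.
The closest fraction with denominator <= 80 is either p_5/q_5 or the intermediate fraction (k*p_5 + p_4)/(k*q_5 + q_4) with the largest k >= 1 whose denominator stays <= 80; these approach x as k grows, and every other convergent or intermediate fraction in range is farther away.
Largest k: floor((80 - q_4)/q_5) = floor((80 - 30)/37) = 1.
That gives (1*243 + 197)/(1*37 + 30) = 440/67.
Compare the errors: |x - 243/37| = |1412*37 - 243*215|/(215*37) = 1/7955, and |x - 440/67| = |1412*67 - 440*215|/(215*67) = 4/14405.
Cross-multiplying, 1*14405 = 14405 < 31820 = 4*7955, so 1/7955 is smaller: the convergent 243/37 is closer to x than 440/67.

243/37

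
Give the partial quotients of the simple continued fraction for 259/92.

[2; 1, 4, 2, 2, 3]

Run the Euclidean algorithm on 259 and 92; the successive quotients are the partial quotients a_0, a_1, ... (each step inverts the fractional part left over by the previous one):
  259 = 2*92 + 75, so a_0 = 2.
  92 = 1*75 + 17, so a_1 = 1.
  75 = 4*17 + 7, so a_2 = 4.
  17 = 2*7 + 3, so a_3 = 2.
  7 = 2*3 + 1, so a_4 = 2.
  3 = 3*1 + 0, so a_5 = 3.
The remainder reaches 0 after 6 divisions, so the expansion has 6 partial quotients, read off in order.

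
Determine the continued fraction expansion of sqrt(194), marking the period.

[13; (1, 12, 1, 26)]

Write x_i = (sqrt(194) + m_i)/d_i with (m_0, d_0) = (0, 1). a_0 = floor(sqrt(194)) = 13, since 13^2 = 169 <= 194 < 196 = 14^2.
Iterate m_{i+1} = d_i*a_i - m_i, d_{i+1} = (194 - m_{i+1}^2)/d_i, a_{i+1} = floor((a_0 + m_{i+1})/d_{i+1}):
  m_1 = 1*13 - 0 = 13, d_1 = (194 - 13^2)/1 = 25/1 = 25, a_1 = floor((13 + 13)/25) = 1.
  m_2 = 25*1 - 13 = 12, d_2 = (194 - 12^2)/25 = 50/25 = 2, a_2 = floor((13 + 12)/2) = 12.
  m_3 = 2*12 - 12 = 12, d_3 = (194 - 12^2)/2 = 50/2 = 25, a_3 = floor((13 + 12)/25) = 1.
  m_4 = 25*1 - 12 = 13, d_4 = (194 - 13^2)/25 = 25/25 = 1, a_4 = floor((13 + 13)/1) = 26.
  m_5 = 1*26 - 13 = 13, d_5 = (194 - 13^2)/1 = 25/1 = 25: (m_5, d_5) = (m_1, d_1) = (13, 25), so from here the quotients repeat a_1, ..., a_4; the period length is 4.
Hence the expansion of sqrt(194) is a_0 = 13 followed by the repeating block 1, 12, 1, 26 (period 4).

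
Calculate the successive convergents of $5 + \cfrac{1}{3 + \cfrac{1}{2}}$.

5/1, 16/3, 37/7

Using the convergent recurrence p_i = a_i*p_{i-1} + p_{i-2}, q_i = a_i*q_{i-1} + q_{i-2} with p_{-2}=0, p_{-1}=1, q_{-2}=1, q_{-1}=0:
  i=0: a_0=5, p_0 = 5*1 + 0 = 5, q_0 = 5*0 + 1 = 1.
  i=1: a_1=3, p_1 = 3*5 + 1 = 16, q_1 = 3*1 + 0 = 3.
  i=2: a_2=2, p_2 = 2*16 + 5 = 37, q_2 = 2*3 + 1 = 7.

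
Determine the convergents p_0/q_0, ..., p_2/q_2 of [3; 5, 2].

3/1, 16/5, 35/11

Using the convergent recurrence p_i = a_i*p_{i-1} + p_{i-2}, q_i = a_i*q_{i-1} + q_{i-2} with p_{-2}=0, p_{-1}=1, q_{-2}=1, q_{-1}=0:
  i=0: a_0=3, p_0 = 3*1 + 0 = 3, q_0 = 3*0 + 1 = 1.
  i=1: a_1=5, p_1 = 5*3 + 1 = 16, q_1 = 5*1 + 0 = 5.
  i=2: a_2=2, p_2 = 2*16 + 3 = 35, q_2 = 2*5 + 1 = 11.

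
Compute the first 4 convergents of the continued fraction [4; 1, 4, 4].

4/1, 5/1, 24/5, 101/21

Using the convergent recurrence p_i = a_i*p_{i-1} + p_{i-2}, q_i = a_i*q_{i-1} + q_{i-2} with p_{-2}=0, p_{-1}=1, q_{-2}=1, q_{-1}=0:
  i=0: a_0=4, p_0 = 4*1 + 0 = 4, q_0 = 4*0 + 1 = 1.
  i=1: a_1=1, p_1 = 1*4 + 1 = 5, q_1 = 1*1 + 0 = 1.
  i=2: a_2=4, p_2 = 4*5 + 4 = 24, q_2 = 4*1 + 1 = 5.
  i=3: a_3=4, p_3 = 4*24 + 5 = 101, q_3 = 4*5 + 1 = 21.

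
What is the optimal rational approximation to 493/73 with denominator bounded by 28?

Expand x = 493/73 as a continued fraction with the Euclidean algorithm:
  493 = 6*73 + 55, so a_0 = 6.
  73 = 1*55 + 18, so a_1 = 1.
  55 = 3*18 + 1, so a_2 = 3.
  18 = 18*1 + 0, so a_3 = 18.
so x = [6; 1, 3, 18].
Convergents (p_i = a_i*p_{i-1} + p_{i-2}, q_i = a_i*q_{i-1} + q_{i-2} with p_{-2}=0, p_{-1}=1, q_{-2}=1, q_{-1}=0), until the denominator exceeds 28:
  i=0: a_0=6, p_0 = 6*1 + 0 = 6, q_0 = 6*0 + 1 = 1.
  i=1: a_1=1, p_1 = 1*6 + 1 = 7, q_1 = 1*1 + 0 = 1.
  i=2: a_2=3, p_2 = 3*7 + 6 = 27, q_2 = 3*1 + 1 = 4.
  i=3: a_3=18, p_3 = 18*27 + 7 = 493, q_3 = 18*4 + 1 = 73.
q_3 = 73 > 28, so the last convergent with denominator <= 28 is p_2/q_2 = 27/4.
The closest fraction with denominator <= 28 is either p_2/q_2 or the intermediate fraction (k*p_2 + p_1)/(k*q_2 + q_1) with the largest k >= 1 whose denominator stays <= 28; these approach x as k grows, and every other convergent or intermediate fraction in range is farther away.
Largest k: floor((28 - q_1)/q_2) = floor((28 - 1)/4) = 6.
That gives (6*27 + 7)/(6*4 + 1) = 169/25.
Compare the errors: |x - 27/4| = |493*4 - 27*73|/(73*4) = 1/292, and |x - 169/25| = |493*25 - 169*73|/(73*25) = 12/1825.
Cross-multiplying, 1*1825 = 1825 < 3504 = 12*292, so 1/292 is smaller: the convergent 27/4 is closer to x than 169/25.

27/4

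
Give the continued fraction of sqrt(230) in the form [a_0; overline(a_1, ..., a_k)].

[15; overline(6, 30)]

Write x_i = (sqrt(230) + m_i)/d_i with (m_0, d_0) = (0, 1). a_0 = floor(sqrt(230)) = 15, since 15^2 = 225 <= 230 < 256 = 16^2.
Iterate m_{i+1} = d_i*a_i - m_i, d_{i+1} = (230 - m_{i+1}^2)/d_i, a_{i+1} = floor((a_0 + m_{i+1})/d_{i+1}):
  m_1 = 1*15 - 0 = 15, d_1 = (230 - 15^2)/1 = 5/1 = 5, a_1 = floor((15 + 15)/5) = 6.
  m_2 = 5*6 - 15 = 15, d_2 = (230 - 15^2)/5 = 5/5 = 1, a_2 = floor((15 + 15)/1) = 30.
  m_3 = 1*30 - 15 = 15, d_3 = (230 - 15^2)/1 = 5/1 = 5: (m_3, d_3) = (m_1, d_1) = (15, 5), so from here the quotients repeat a_1, a_2; the period length is 2.
Hence the expansion of sqrt(230) is a_0 = 15 followed by the repeating block 6, 30 (period 2).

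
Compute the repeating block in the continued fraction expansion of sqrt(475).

[21; (1, 3, 1, 6, 2, 6, 1, 3, 1, 42)]

Write x_i = (sqrt(475) + m_i)/d_i with (m_0, d_0) = (0, 1). a_0 = floor(sqrt(475)) = 21, since 21^2 = 441 <= 475 < 484 = 22^2.
Iterate m_{i+1} = d_i*a_i - m_i, d_{i+1} = (475 - m_{i+1}^2)/d_i, a_{i+1} = floor((a_0 + m_{i+1})/d_{i+1}):
  m_1 = 1*21 - 0 = 21, d_1 = (475 - 21^2)/1 = 34/1 = 34, a_1 = floor((21 + 21)/34) = 1.
  m_2 = 34*1 - 21 = 13, d_2 = (475 - 13^2)/34 = 306/34 = 9, a_2 = floor((21 + 13)/9) = 3.
  m_3 = 9*3 - 13 = 14, d_3 = (475 - 14^2)/9 = 279/9 = 31, a_3 = floor((21 + 14)/31) = 1.
  m_4 = 31*1 - 14 = 17, d_4 = (475 - 17^2)/31 = 186/31 = 6, a_4 = floor((21 + 17)/6) = 6.
  m_5 = 6*6 - 17 = 19, d_5 = (475 - 19^2)/6 = 114/6 = 19, a_5 = floor((21 + 19)/19) = 2.
  m_6 = 19*2 - 19 = 19, d_6 = (475 - 19^2)/19 = 114/19 = 6, a_6 = floor((21 + 19)/6) = 6.
  m_7 = 6*6 - 19 = 17, d_7 = (475 - 17^2)/6 = 186/6 = 31, a_7 = floor((21 + 17)/31) = 1.
  m_8 = 31*1 - 17 = 14, d_8 = (475 - 14^2)/31 = 279/31 = 9, a_8 = floor((21 + 14)/9) = 3.
  m_9 = 9*3 - 14 = 13, d_9 = (475 - 13^2)/9 = 306/9 = 34, a_9 = floor((21 + 13)/34) = 1.
  m_10 = 34*1 - 13 = 21, d_10 = (475 - 21^2)/34 = 34/34 = 1, a_10 = floor((21 + 21)/1) = 42.
  m_11 = 1*42 - 21 = 21, d_11 = (475 - 21^2)/1 = 34/1 = 34: (m_11, d_11) = (m_1, d_1) = (21, 34), so from here the quotients repeat a_1, ..., a_10; the period length is 10.
Hence the expansion of sqrt(475) is a_0 = 21 followed by the repeating block 1, 3, 1, 6, 2, 6, 1, 3, 1, 42 (period 10).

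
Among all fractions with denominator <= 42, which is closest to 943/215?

Expand x = 943/215 as a continued fraction with the Euclidean algorithm:
  943 = 4*215 + 83, so a_0 = 4.
  215 = 2*83 + 49, so a_1 = 2.
  83 = 1*49 + 34, so a_2 = 1.
  49 = 1*34 + 15, so a_3 = 1.
  34 = 2*15 + 4, so a_4 = 2.
  15 = 3*4 + 3, so a_5 = 3.
  4 = 1*3 + 1, so a_6 = 1.
  3 = 3*1 + 0, so a_7 = 3.
so x = [4; 2, 1, 1, 2, 3, 1, 3].
Convergents (p_i = a_i*p_{i-1} + p_{i-2}, q_i = a_i*q_{i-1} + q_{i-2} with p_{-2}=0, p_{-1}=1, q_{-2}=1, q_{-1}=0), until the denominator exceeds 42:
  i=0: a_0=4, p_0 = 4*1 + 0 = 4, q_0 = 4*0 + 1 = 1.
  i=1: a_1=2, p_1 = 2*4 + 1 = 9, q_1 = 2*1 + 0 = 2.
  i=2: a_2=1, p_2 = 1*9 + 4 = 13, q_2 = 1*2 + 1 = 3.
  i=3: a_3=1, p_3 = 1*13 + 9 = 22, q_3 = 1*3 + 2 = 5.
  i=4: a_4=2, p_4 = 2*22 + 13 = 57, q_4 = 2*5 + 3 = 13.
  i=5: a_5=3, p_5 = 3*57 + 22 = 193, q_5 = 3*13 + 5 = 44.
q_5 = 44 > 42, so the last convergent with denominator <= 42 is p_4/q_4 = 57/13.
The closest fraction with denominator <= 42 is either p_4/q_4 or the intermediate fraction (k*p_4 + p_3)/(k*q_4 + q_3) with the largest k >= 1 whose denominator stays <= 42; these approach x as k grows, and every other convergent or intermediate fraction in range is farther away.
Largest k: floor((42 - q_3)/q_4) = floor((42 - 5)/13) = 2.
That gives (2*57 + 22)/(2*13 + 5) = 136/31.
Compare the errors: |x - 57/13| = |943*13 - 57*215|/(215*13) = 4/2795, and |x - 136/31| = |943*31 - 136*215|/(215*31) = 7/6665.
Cross-multiplying, 7*2795 = 19565 < 26660 = 4*6665, so 7/6665 is smaller: the intermediate fraction 136/31 is closer to x than 57/13.

136/31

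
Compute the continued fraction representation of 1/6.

Run the Euclidean algorithm on 1 and 6; the successive quotients are the partial quotients a_0, a_1, ... (each step inverts the fractional part left over by the previous one):
  1 = 0*6 + 1, so a_0 = 0.
  6 = 6*1 + 0, so a_1 = 6.
The remainder reaches 0 after 2 divisions, so the expansion has 2 partial quotients, read off in order.

[0; 6]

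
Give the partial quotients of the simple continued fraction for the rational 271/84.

Run the Euclidean algorithm on 271 and 84; the successive quotients are the partial quotients a_0, a_1, ... (each step inverts the fractional part left over by the previous one):
  271 = 3*84 + 19, so a_0 = 3.
  84 = 4*19 + 8, so a_1 = 4.
  19 = 2*8 + 3, so a_2 = 2.
  8 = 2*3 + 2, so a_3 = 2.
  3 = 1*2 + 1, so a_4 = 1.
  2 = 2*1 + 0, so a_5 = 2.
The remainder reaches 0 after 6 divisions, so the expansion has 6 partial quotients, read off in order.

[3; 4, 2, 2, 1, 2]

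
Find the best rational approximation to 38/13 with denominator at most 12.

35/12

Expand x = 38/13 as a continued fraction with the Euclidean algorithm:
  38 = 2*13 + 12, so a_0 = 2.
  13 = 1*12 + 1, so a_1 = 1.
  12 = 12*1 + 0, so a_2 = 12.
so x = [2; 1, 12].
Convergents (p_i = a_i*p_{i-1} + p_{i-2}, q_i = a_i*q_{i-1} + q_{i-2} with p_{-2}=0, p_{-1}=1, q_{-2}=1, q_{-1}=0), until the denominator exceeds 12:
  i=0: a_0=2, p_0 = 2*1 + 0 = 2, q_0 = 2*0 + 1 = 1.
  i=1: a_1=1, p_1 = 1*2 + 1 = 3, q_1 = 1*1 + 0 = 1.
  i=2: a_2=12, p_2 = 12*3 + 2 = 38, q_2 = 12*1 + 1 = 13.
q_2 = 13 > 12, so the last convergent with denominator <= 12 is p_1/q_1 = 3/1.
The closest fraction with denominator <= 12 is either p_1/q_1 or the intermediate fraction (k*p_1 + p_0)/(k*q_1 + q_0) with the largest k >= 1 whose denominator stays <= 12; these approach x as k grows, and every other convergent or intermediate fraction in range is farther away.
Largest k: floor((12 - q_0)/q_1) = floor((12 - 1)/1) = 11.
That gives (11*3 + 2)/(11*1 + 1) = 35/12.
Compare the errors: |x - 3/1| = |38*1 - 3*13|/(13*1) = 1/13, and |x - 35/12| = |38*12 - 35*13|/(13*12) = 1/156.
Cross-multiplying, 1*13 = 13 < 156 = 1*156, so 1/156 is smaller: the intermediate fraction 35/12 is closer to x than 3/1.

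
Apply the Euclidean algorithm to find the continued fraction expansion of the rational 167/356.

Run the Euclidean algorithm on 167 and 356; the successive quotients are the partial quotients a_0, a_1, ... (each step inverts the fractional part left over by the previous one):
  167 = 0*356 + 167, so a_0 = 0.
  356 = 2*167 + 22, so a_1 = 2.
  167 = 7*22 + 13, so a_2 = 7.
  22 = 1*13 + 9, so a_3 = 1.
  13 = 1*9 + 4, so a_4 = 1.
  9 = 2*4 + 1, so a_5 = 2.
  4 = 4*1 + 0, so a_6 = 4.
The remainder reaches 0 after 7 divisions, so the expansion has 7 partial quotients, read off in order.

[0; 2, 7, 1, 1, 2, 4]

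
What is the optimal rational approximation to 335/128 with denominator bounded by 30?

Expand x = 335/128 as a continued fraction with the Euclidean algorithm:
  335 = 2*128 + 79, so a_0 = 2.
  128 = 1*79 + 49, so a_1 = 1.
  79 = 1*49 + 30, so a_2 = 1.
  49 = 1*30 + 19, so a_3 = 1.
  30 = 1*19 + 11, so a_4 = 1.
  19 = 1*11 + 8, so a_5 = 1.
  11 = 1*8 + 3, so a_6 = 1.
  8 = 2*3 + 2, so a_7 = 2.
  3 = 1*2 + 1, so a_8 = 1.
  2 = 2*1 + 0, so a_9 = 2.
so x = [2; 1, 1, 1, 1, 1, 1, 2, 1, 2].
Convergents (p_i = a_i*p_{i-1} + p_{i-2}, q_i = a_i*q_{i-1} + q_{i-2} with p_{-2}=0, p_{-1}=1, q_{-2}=1, q_{-1}=0), until the denominator exceeds 30:
  i=0: a_0=2, p_0 = 2*1 + 0 = 2, q_0 = 2*0 + 1 = 1.
  i=1: a_1=1, p_1 = 1*2 + 1 = 3, q_1 = 1*1 + 0 = 1.
  i=2: a_2=1, p_2 = 1*3 + 2 = 5, q_2 = 1*1 + 1 = 2.
  i=3: a_3=1, p_3 = 1*5 + 3 = 8, q_3 = 1*2 + 1 = 3.
  i=4: a_4=1, p_4 = 1*8 + 5 = 13, q_4 = 1*3 + 2 = 5.
  i=5: a_5=1, p_5 = 1*13 + 8 = 21, q_5 = 1*5 + 3 = 8.
  i=6: a_6=1, p_6 = 1*21 + 13 = 34, q_6 = 1*8 + 5 = 13.
  i=7: a_7=2, p_7 = 2*34 + 21 = 89, q_7 = 2*13 + 8 = 34.
q_7 = 34 > 30, so the last convergent with denominator <= 30 is p_6/q_6 = 34/13.
The closest fraction with denominator <= 30 is either p_6/q_6 or the intermediate fraction (k*p_6 + p_5)/(k*q_6 + q_5) with the largest k >= 1 whose denominator stays <= 30; these approach x as k grows, and every other convergent or intermediate fraction in range is farther away.
Largest k: floor((30 - q_5)/q_6) = floor((30 - 8)/13) = 1.
That gives (1*34 + 21)/(1*13 + 8) = 55/21.
Compare the errors: |x - 34/13| = |335*13 - 34*128|/(128*13) = 3/1664, and |x - 55/21| = |335*21 - 55*128|/(128*21) = 5/2688.
Cross-multiplying, 3*2688 = 8064 < 8320 = 5*1664, so 3/1664 is smaller: the convergent 34/13 is closer to x than 55/21.

34/13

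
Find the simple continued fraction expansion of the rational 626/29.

[21; 1, 1, 2, 2, 2]

Run the Euclidean algorithm on 626 and 29; the successive quotients are the partial quotients a_0, a_1, ... (each step inverts the fractional part left over by the previous one):
  626 = 21*29 + 17, so a_0 = 21.
  29 = 1*17 + 12, so a_1 = 1.
  17 = 1*12 + 5, so a_2 = 1.
  12 = 2*5 + 2, so a_3 = 2.
  5 = 2*2 + 1, so a_4 = 2.
  2 = 2*1 + 0, so a_5 = 2.
The remainder reaches 0 after 6 divisions, so the expansion has 6 partial quotients, read off in order.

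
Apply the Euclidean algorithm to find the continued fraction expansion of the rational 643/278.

Run the Euclidean algorithm on 643 and 278; the successive quotients are the partial quotients a_0, a_1, ... (each step inverts the fractional part left over by the previous one):
  643 = 2*278 + 87, so a_0 = 2.
  278 = 3*87 + 17, so a_1 = 3.
  87 = 5*17 + 2, so a_2 = 5.
  17 = 8*2 + 1, so a_3 = 8.
  2 = 2*1 + 0, so a_4 = 2.
The remainder reaches 0 after 5 divisions, so the expansion has 5 partial quotients, read off in order.

[2; 3, 5, 8, 2]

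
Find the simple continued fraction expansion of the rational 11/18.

[0; 1, 1, 1, 1, 3]

Run the Euclidean algorithm on 11 and 18; the successive quotients are the partial quotients a_0, a_1, ... (each step inverts the fractional part left over by the previous one):
  11 = 0*18 + 11, so a_0 = 0.
  18 = 1*11 + 7, so a_1 = 1.
  11 = 1*7 + 4, so a_2 = 1.
  7 = 1*4 + 3, so a_3 = 1.
  4 = 1*3 + 1, so a_4 = 1.
  3 = 3*1 + 0, so a_5 = 3.
The remainder reaches 0 after 6 divisions, so the expansion has 6 partial quotients, read off in order.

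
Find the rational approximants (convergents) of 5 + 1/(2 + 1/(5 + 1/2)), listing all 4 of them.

5/1, 11/2, 60/11, 131/24

Using the convergent recurrence p_i = a_i*p_{i-1} + p_{i-2}, q_i = a_i*q_{i-1} + q_{i-2} with p_{-2}=0, p_{-1}=1, q_{-2}=1, q_{-1}=0:
  i=0: a_0=5, p_0 = 5*1 + 0 = 5, q_0 = 5*0 + 1 = 1.
  i=1: a_1=2, p_1 = 2*5 + 1 = 11, q_1 = 2*1 + 0 = 2.
  i=2: a_2=5, p_2 = 5*11 + 5 = 60, q_2 = 5*2 + 1 = 11.
  i=3: a_3=2, p_3 = 2*60 + 11 = 131, q_3 = 2*11 + 2 = 24.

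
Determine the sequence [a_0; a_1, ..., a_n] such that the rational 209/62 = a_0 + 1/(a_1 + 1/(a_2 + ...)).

Run the Euclidean algorithm on 209 and 62; the successive quotients are the partial quotients a_0, a_1, ... (each step inverts the fractional part left over by the previous one):
  209 = 3*62 + 23, so a_0 = 3.
  62 = 2*23 + 16, so a_1 = 2.
  23 = 1*16 + 7, so a_2 = 1.
  16 = 2*7 + 2, so a_3 = 2.
  7 = 3*2 + 1, so a_4 = 3.
  2 = 2*1 + 0, so a_5 = 2.
The remainder reaches 0 after 6 divisions, so the expansion has 6 partial quotients, read off in order.

[3; 2, 1, 2, 3, 2]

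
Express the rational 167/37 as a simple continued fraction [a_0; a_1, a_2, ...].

Run the Euclidean algorithm on 167 and 37; the successive quotients are the partial quotients a_0, a_1, ... (each step inverts the fractional part left over by the previous one):
  167 = 4*37 + 19, so a_0 = 4.
  37 = 1*19 + 18, so a_1 = 1.
  19 = 1*18 + 1, so a_2 = 1.
  18 = 18*1 + 0, so a_3 = 18.
The remainder reaches 0 after 4 divisions, so the expansion has 4 partial quotients, read off in order.

[4; 1, 1, 18]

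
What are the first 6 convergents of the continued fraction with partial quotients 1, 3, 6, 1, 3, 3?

Using the convergent recurrence p_i = a_i*p_{i-1} + p_{i-2}, q_i = a_i*q_{i-1} + q_{i-2} with p_{-2}=0, p_{-1}=1, q_{-2}=1, q_{-1}=0:
  i=0: a_0=1, p_0 = 1*1 + 0 = 1, q_0 = 1*0 + 1 = 1.
  i=1: a_1=3, p_1 = 3*1 + 1 = 4, q_1 = 3*1 + 0 = 3.
  i=2: a_2=6, p_2 = 6*4 + 1 = 25, q_2 = 6*3 + 1 = 19.
  i=3: a_3=1, p_3 = 1*25 + 4 = 29, q_3 = 1*19 + 3 = 22.
  i=4: a_4=3, p_4 = 3*29 + 25 = 112, q_4 = 3*22 + 19 = 85.
  i=5: a_5=3, p_5 = 3*112 + 29 = 365, q_5 = 3*85 + 22 = 277.

1/1, 4/3, 25/19, 29/22, 112/85, 365/277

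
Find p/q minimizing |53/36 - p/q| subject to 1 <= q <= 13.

Expand x = 53/36 as a continued fraction with the Euclidean algorithm:
  53 = 1*36 + 17, so a_0 = 1.
  36 = 2*17 + 2, so a_1 = 2.
  17 = 8*2 + 1, so a_2 = 8.
  2 = 2*1 + 0, so a_3 = 2.
so x = [1; 2, 8, 2].
Convergents (p_i = a_i*p_{i-1} + p_{i-2}, q_i = a_i*q_{i-1} + q_{i-2} with p_{-2}=0, p_{-1}=1, q_{-2}=1, q_{-1}=0), until the denominator exceeds 13:
  i=0: a_0=1, p_0 = 1*1 + 0 = 1, q_0 = 1*0 + 1 = 1.
  i=1: a_1=2, p_1 = 2*1 + 1 = 3, q_1 = 2*1 + 0 = 2.
  i=2: a_2=8, p_2 = 8*3 + 1 = 25, q_2 = 8*2 + 1 = 17.
q_2 = 17 > 13, so the last convergent with denominator <= 13 is p_1/q_1 = 3/2.
The closest fraction with denominator <= 13 is either p_1/q_1 or the intermediate fraction (k*p_1 + p_0)/(k*q_1 + q_0) with the largest k >= 1 whose denominator stays <= 13; these approach x as k grows, and every other convergent or intermediate fraction in range is farther away.
Largest k: floor((13 - q_0)/q_1) = floor((13 - 1)/2) = 6.
That gives (6*3 + 1)/(6*2 + 1) = 19/13.
Compare the errors: |x - 3/2| = |53*2 - 3*36|/(36*2) = 2/72, and |x - 19/13| = |53*13 - 19*36|/(36*13) = 5/468.
Cross-multiplying, 5*72 = 360 < 936 = 2*468, so 5/468 is smaller: the intermediate fraction 19/13 is closer to x than 3/2.

19/13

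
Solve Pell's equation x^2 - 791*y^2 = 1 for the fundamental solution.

(x, y) = (225, 8)

First expand sqrt(791) as a continued fraction. With x_i = (sqrt(791) + m_i)/d_i and (m_0, d_0) = (0, 1): a_0 = floor(sqrt(791)) = 28, since 28^2 = 784 <= 791 < 841 = 29^2.
Iterate m_{i+1} = d_i*a_i - m_i, d_{i+1} = (791 - m_{i+1}^2)/d_i, a_{i+1} = floor((a_0 + m_{i+1})/d_{i+1}):
  m_1 = 1*28 - 0 = 28, d_1 = (791 - 28^2)/1 = 7/1 = 7, a_1 = floor((28 + 28)/7) = 8.
  m_2 = 7*8 - 28 = 28, d_2 = (791 - 28^2)/7 = 7/7 = 1, a_2 = floor((28 + 28)/1) = 56.
  m_3 = 1*56 - 28 = 28, d_3 = (791 - 28^2)/1 = 7/1 = 7: (m_3, d_3) = (m_1, d_1) = (28, 7), so from here the quotients repeat a_1, a_2; the period length is 2.
So sqrt(791) = [28; (8, 56)] with period length k = 2.
k is even, so the fundamental solution of x^2 - 791y^2 = 1 is (p_{k-1}, q_{k-1}) = (p_1, q_1); compute convergents through index 1.
Convergents (p_i = a_i*p_{i-1} + p_{i-2}, q_i = a_i*q_{i-1} + q_{i-2} with p_{-2}=0, p_{-1}=1, q_{-2}=1, q_{-1}=0):
  i=0: a_0=28, p_0 = 28*1 + 0 = 28, q_0 = 28*0 + 1 = 1.
  i=1: a_1=8, p_1 = 8*28 + 1 = 225, q_1 = 8*1 + 0 = 8.
Check: 225^2 - 791*8^2 = 50625 - 50624 = 1, so (x, y) = (225, 8) solves the equation, and by the theorem it is the least positive solution.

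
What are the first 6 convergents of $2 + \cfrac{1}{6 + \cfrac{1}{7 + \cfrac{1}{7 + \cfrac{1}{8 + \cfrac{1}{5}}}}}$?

Using the convergent recurrence p_i = a_i*p_{i-1} + p_{i-2}, q_i = a_i*q_{i-1} + q_{i-2} with p_{-2}=0, p_{-1}=1, q_{-2}=1, q_{-1}=0:
  i=0: a_0=2, p_0 = 2*1 + 0 = 2, q_0 = 2*0 + 1 = 1.
  i=1: a_1=6, p_1 = 6*2 + 1 = 13, q_1 = 6*1 + 0 = 6.
  i=2: a_2=7, p_2 = 7*13 + 2 = 93, q_2 = 7*6 + 1 = 43.
  i=3: a_3=7, p_3 = 7*93 + 13 = 664, q_3 = 7*43 + 6 = 307.
  i=4: a_4=8, p_4 = 8*664 + 93 = 5405, q_4 = 8*307 + 43 = 2499.
  i=5: a_5=5, p_5 = 5*5405 + 664 = 27689, q_5 = 5*2499 + 307 = 12802.

2/1, 13/6, 93/43, 664/307, 5405/2499, 27689/12802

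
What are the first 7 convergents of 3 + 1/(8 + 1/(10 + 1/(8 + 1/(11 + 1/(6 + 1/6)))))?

3/1, 25/8, 253/81, 2049/656, 22792/7297, 138801/44438, 855598/273925

Using the convergent recurrence p_i = a_i*p_{i-1} + p_{i-2}, q_i = a_i*q_{i-1} + q_{i-2} with p_{-2}=0, p_{-1}=1, q_{-2}=1, q_{-1}=0:
  i=0: a_0=3, p_0 = 3*1 + 0 = 3, q_0 = 3*0 + 1 = 1.
  i=1: a_1=8, p_1 = 8*3 + 1 = 25, q_1 = 8*1 + 0 = 8.
  i=2: a_2=10, p_2 = 10*25 + 3 = 253, q_2 = 10*8 + 1 = 81.
  i=3: a_3=8, p_3 = 8*253 + 25 = 2049, q_3 = 8*81 + 8 = 656.
  i=4: a_4=11, p_4 = 11*2049 + 253 = 22792, q_4 = 11*656 + 81 = 7297.
  i=5: a_5=6, p_5 = 6*22792 + 2049 = 138801, q_5 = 6*7297 + 656 = 44438.
  i=6: a_6=6, p_6 = 6*138801 + 22792 = 855598, q_6 = 6*44438 + 7297 = 273925.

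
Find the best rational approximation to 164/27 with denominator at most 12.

73/12

Expand x = 164/27 as a continued fraction with the Euclidean algorithm:
  164 = 6*27 + 2, so a_0 = 6.
  27 = 13*2 + 1, so a_1 = 13.
  2 = 2*1 + 0, so a_2 = 2.
so x = [6; 13, 2].
Convergents (p_i = a_i*p_{i-1} + p_{i-2}, q_i = a_i*q_{i-1} + q_{i-2} with p_{-2}=0, p_{-1}=1, q_{-2}=1, q_{-1}=0), until the denominator exceeds 12:
  i=0: a_0=6, p_0 = 6*1 + 0 = 6, q_0 = 6*0 + 1 = 1.
  i=1: a_1=13, p_1 = 13*6 + 1 = 79, q_1 = 13*1 + 0 = 13.
q_1 = 13 > 12, so the last convergent with denominator <= 12 is p_0/q_0 = 6/1.
The closest fraction with denominator <= 12 is either p_0/q_0 or the intermediate fraction (k*p_0 + p_{-1})/(k*q_0 + q_{-1}) with the largest k >= 1 whose denominator stays <= 12; these approach x as k grows, and every other convergent or intermediate fraction in range is farther away.
Largest k: floor((12 - q_{-1})/q_0) = floor((12 - 0)/1) = 12 (using the seeds p_{-1} = 1, q_{-1} = 0).
That gives (12*6 + 1)/(12*1 + 0) = 73/12.
Compare the errors: |x - 6/1| = |164*1 - 6*27|/(27*1) = 2/27, and |x - 73/12| = |164*12 - 73*27|/(27*12) = 3/324.
Cross-multiplying, 3*27 = 81 < 648 = 2*324, so 3/324 is smaller: the intermediate fraction 73/12 is closer to x than 6/1.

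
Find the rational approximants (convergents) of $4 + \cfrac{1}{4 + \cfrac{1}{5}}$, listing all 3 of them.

4/1, 17/4, 89/21

Using the convergent recurrence p_i = a_i*p_{i-1} + p_{i-2}, q_i = a_i*q_{i-1} + q_{i-2} with p_{-2}=0, p_{-1}=1, q_{-2}=1, q_{-1}=0:
  i=0: a_0=4, p_0 = 4*1 + 0 = 4, q_0 = 4*0 + 1 = 1.
  i=1: a_1=4, p_1 = 4*4 + 1 = 17, q_1 = 4*1 + 0 = 4.
  i=2: a_2=5, p_2 = 5*17 + 4 = 89, q_2 = 5*4 + 1 = 21.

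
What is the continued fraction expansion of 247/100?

Run the Euclidean algorithm on 247 and 100; the successive quotients are the partial quotients a_0, a_1, ... (each step inverts the fractional part left over by the previous one):
  247 = 2*100 + 47, so a_0 = 2.
  100 = 2*47 + 6, so a_1 = 2.
  47 = 7*6 + 5, so a_2 = 7.
  6 = 1*5 + 1, so a_3 = 1.
  5 = 5*1 + 0, so a_4 = 5.
The remainder reaches 0 after 5 divisions, so the expansion has 5 partial quotients, read off in order.

[2; 2, 7, 1, 5]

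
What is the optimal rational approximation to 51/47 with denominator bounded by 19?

13/12

Expand x = 51/47 as a continued fraction with the Euclidean algorithm:
  51 = 1*47 + 4, so a_0 = 1.
  47 = 11*4 + 3, so a_1 = 11.
  4 = 1*3 + 1, so a_2 = 1.
  3 = 3*1 + 0, so a_3 = 3.
so x = [1; 11, 1, 3].
Convergents (p_i = a_i*p_{i-1} + p_{i-2}, q_i = a_i*q_{i-1} + q_{i-2} with p_{-2}=0, p_{-1}=1, q_{-2}=1, q_{-1}=0), until the denominator exceeds 19:
  i=0: a_0=1, p_0 = 1*1 + 0 = 1, q_0 = 1*0 + 1 = 1.
  i=1: a_1=11, p_1 = 11*1 + 1 = 12, q_1 = 11*1 + 0 = 11.
  i=2: a_2=1, p_2 = 1*12 + 1 = 13, q_2 = 1*11 + 1 = 12.
  i=3: a_3=3, p_3 = 3*13 + 12 = 51, q_3 = 3*12 + 11 = 47.
q_3 = 47 > 19, so the last convergent with denominator <= 19 is p_2/q_2 = 13/12.
The closest fraction with denominator <= 19 is either p_2/q_2 or the intermediate fraction (k*p_2 + p_1)/(k*q_2 + q_1) with the largest k >= 1 whose denominator stays <= 19; these approach x as k grows, and every other convergent or intermediate fraction in range is farther away.
Largest k: floor((19 - q_1)/q_2) = floor((19 - 11)/12) = 0.
Since k = 0, no intermediate fraction beyond p_2/q_2 has denominator <= 19, so the convergent 13/12 is the closest (its error is |51*12 - 13*47|/(47*12) = 1/564).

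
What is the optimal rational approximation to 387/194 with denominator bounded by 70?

Expand x = 387/194 as a continued fraction with the Euclidean algorithm:
  387 = 1*194 + 193, so a_0 = 1.
  194 = 1*193 + 1, so a_1 = 1.
  193 = 193*1 + 0, so a_2 = 193.
so x = [1; 1, 193].
Convergents (p_i = a_i*p_{i-1} + p_{i-2}, q_i = a_i*q_{i-1} + q_{i-2} with p_{-2}=0, p_{-1}=1, q_{-2}=1, q_{-1}=0), until the denominator exceeds 70:
  i=0: a_0=1, p_0 = 1*1 + 0 = 1, q_0 = 1*0 + 1 = 1.
  i=1: a_1=1, p_1 = 1*1 + 1 = 2, q_1 = 1*1 + 0 = 1.
  i=2: a_2=193, p_2 = 193*2 + 1 = 387, q_2 = 193*1 + 1 = 194.
q_2 = 194 > 70, so the last convergent with denominator <= 70 is p_1/q_1 = 2/1.
The closest fraction with denominator <= 70 is either p_1/q_1 or the intermediate fraction (k*p_1 + p_0)/(k*q_1 + q_0) with the largest k >= 1 whose denominator stays <= 70; these approach x as k grows, and every other convergent or intermediate fraction in range is farther away.
Largest k: floor((70 - q_0)/q_1) = floor((70 - 1)/1) = 69.
That gives (69*2 + 1)/(69*1 + 1) = 139/70.
Compare the errors: |x - 2/1| = |387*1 - 2*194|/(194*1) = 1/194, and |x - 139/70| = |387*70 - 139*194|/(194*70) = 124/13580.
Cross-multiplying, 1*13580 = 13580 < 24056 = 124*194, so 1/194 is smaller: the convergent 2/1 is closer to x than 139/70.

2/1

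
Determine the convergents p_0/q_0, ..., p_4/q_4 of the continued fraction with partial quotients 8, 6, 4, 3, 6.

8/1, 49/6, 204/25, 661/81, 4170/511

Using the convergent recurrence p_i = a_i*p_{i-1} + p_{i-2}, q_i = a_i*q_{i-1} + q_{i-2} with p_{-2}=0, p_{-1}=1, q_{-2}=1, q_{-1}=0:
  i=0: a_0=8, p_0 = 8*1 + 0 = 8, q_0 = 8*0 + 1 = 1.
  i=1: a_1=6, p_1 = 6*8 + 1 = 49, q_1 = 6*1 + 0 = 6.
  i=2: a_2=4, p_2 = 4*49 + 8 = 204, q_2 = 4*6 + 1 = 25.
  i=3: a_3=3, p_3 = 3*204 + 49 = 661, q_3 = 3*25 + 6 = 81.
  i=4: a_4=6, p_4 = 6*661 + 204 = 4170, q_4 = 6*81 + 25 = 511.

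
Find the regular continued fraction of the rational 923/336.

Run the Euclidean algorithm on 923 and 336; the successive quotients are the partial quotients a_0, a_1, ... (each step inverts the fractional part left over by the previous one):
  923 = 2*336 + 251, so a_0 = 2.
  336 = 1*251 + 85, so a_1 = 1.
  251 = 2*85 + 81, so a_2 = 2.
  85 = 1*81 + 4, so a_3 = 1.
  81 = 20*4 + 1, so a_4 = 20.
  4 = 4*1 + 0, so a_5 = 4.
The remainder reaches 0 after 6 divisions, so the expansion has 6 partial quotients, read off in order.

[2; 1, 2, 1, 20, 4]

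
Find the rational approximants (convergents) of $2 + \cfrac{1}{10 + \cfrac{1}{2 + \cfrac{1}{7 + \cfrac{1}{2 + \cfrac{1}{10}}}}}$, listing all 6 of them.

2/1, 21/10, 44/21, 329/157, 702/335, 7349/3507

Using the convergent recurrence p_i = a_i*p_{i-1} + p_{i-2}, q_i = a_i*q_{i-1} + q_{i-2} with p_{-2}=0, p_{-1}=1, q_{-2}=1, q_{-1}=0:
  i=0: a_0=2, p_0 = 2*1 + 0 = 2, q_0 = 2*0 + 1 = 1.
  i=1: a_1=10, p_1 = 10*2 + 1 = 21, q_1 = 10*1 + 0 = 10.
  i=2: a_2=2, p_2 = 2*21 + 2 = 44, q_2 = 2*10 + 1 = 21.
  i=3: a_3=7, p_3 = 7*44 + 21 = 329, q_3 = 7*21 + 10 = 157.
  i=4: a_4=2, p_4 = 2*329 + 44 = 702, q_4 = 2*157 + 21 = 335.
  i=5: a_5=10, p_5 = 10*702 + 329 = 7349, q_5 = 10*335 + 157 = 3507.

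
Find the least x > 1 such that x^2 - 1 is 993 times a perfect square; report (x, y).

(x, y) = (2647, 84)

First expand sqrt(993) as a continued fraction. With x_i = (sqrt(993) + m_i)/d_i and (m_0, d_0) = (0, 1): a_0 = floor(sqrt(993)) = 31, since 31^2 = 961 <= 993 < 1024 = 32^2.
Iterate m_{i+1} = d_i*a_i - m_i, d_{i+1} = (993 - m_{i+1}^2)/d_i, a_{i+1} = floor((a_0 + m_{i+1})/d_{i+1}):
  m_1 = 1*31 - 0 = 31, d_1 = (993 - 31^2)/1 = 32/1 = 32, a_1 = floor((31 + 31)/32) = 1.
  m_2 = 32*1 - 31 = 1, d_2 = (993 - 1^2)/32 = 992/32 = 31, a_2 = floor((31 + 1)/31) = 1.
  m_3 = 31*1 - 1 = 30, d_3 = (993 - 30^2)/31 = 93/31 = 3, a_3 = floor((31 + 30)/3) = 20.
  m_4 = 3*20 - 30 = 30, d_4 = (993 - 30^2)/3 = 93/3 = 31, a_4 = floor((31 + 30)/31) = 1.
  m_5 = 31*1 - 30 = 1, d_5 = (993 - 1^2)/31 = 992/31 = 32, a_5 = floor((31 + 1)/32) = 1.
  m_6 = 32*1 - 1 = 31, d_6 = (993 - 31^2)/32 = 32/32 = 1, a_6 = floor((31 + 31)/1) = 62.
  m_7 = 1*62 - 31 = 31, d_7 = (993 - 31^2)/1 = 32/1 = 32: (m_7, d_7) = (m_1, d_1) = (31, 32), so from here the quotients repeat a_1, ..., a_6; the period length is 6.
So sqrt(993) = [31; (1, 1, 20, 1, 1, 62)] with period length k = 6.
k is even, so the fundamental solution of x^2 - 993y^2 = 1 is (p_{k-1}, q_{k-1}) = (p_5, q_5); compute convergents through index 5.
Convergents (p_i = a_i*p_{i-1} + p_{i-2}, q_i = a_i*q_{i-1} + q_{i-2} with p_{-2}=0, p_{-1}=1, q_{-2}=1, q_{-1}=0):
  i=0: a_0=31, p_0 = 31*1 + 0 = 31, q_0 = 31*0 + 1 = 1.
  i=1: a_1=1, p_1 = 1*31 + 1 = 32, q_1 = 1*1 + 0 = 1.
  i=2: a_2=1, p_2 = 1*32 + 31 = 63, q_2 = 1*1 + 1 = 2.
  i=3: a_3=20, p_3 = 20*63 + 32 = 1292, q_3 = 20*2 + 1 = 41.
  i=4: a_4=1, p_4 = 1*1292 + 63 = 1355, q_4 = 1*41 + 2 = 43.
  i=5: a_5=1, p_5 = 1*1355 + 1292 = 2647, q_5 = 1*43 + 41 = 84.
Check: 2647^2 - 993*84^2 = 7006609 - 7006608 = 1, so (x, y) = (2647, 84) solves the equation, and by the theorem it is the least positive solution.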